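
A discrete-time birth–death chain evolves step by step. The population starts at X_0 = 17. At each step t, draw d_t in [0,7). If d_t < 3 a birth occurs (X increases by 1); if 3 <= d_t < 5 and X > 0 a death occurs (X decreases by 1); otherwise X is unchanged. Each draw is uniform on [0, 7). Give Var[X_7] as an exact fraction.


34/7

X can drop by at most 1 per step and X_0 = 17 > T = 7, so X_t >= 17 − t >= 10 > 0 for every t <= 7: the floor at 0 (the 'and X > 0' condition) never binds. Hence X_7 = X_0 + Σ_{t<7} Y_t with i.i.d. increments Y_t = y(d_t) ∈ {+1, −1, 0}.
Outcome values over d=0..6: [1, 1, 1, -1, -1, 0, 0]
Σy = 1, Σy² = 5, M = 7
μ = 1/7 = 1/7,  σ² = 5/7 − (1/7)² = 34/49
Independent increments: Var[X_7] = 7·σ² = 7·(34/49) = 34/7


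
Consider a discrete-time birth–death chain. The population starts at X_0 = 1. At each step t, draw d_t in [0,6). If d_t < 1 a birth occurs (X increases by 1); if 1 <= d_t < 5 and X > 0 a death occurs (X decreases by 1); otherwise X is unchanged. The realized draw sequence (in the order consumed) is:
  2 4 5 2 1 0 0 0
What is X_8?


3

t=0: X=1, d=2 → death, X_1=0
t=1: X=0, d=4 → hold, X_2=0
t=2: X=0, d=5 → hold, X_3=0
t=3: X=0, d=2 → hold, X_4=0
t=4: X=0, d=1 → hold, X_5=0
t=5: X=0, d=0 → birth, X_6=1
t=6: X=1, d=0 → birth, X_7=2
t=7: X=2, d=0 → birth, X_8=3


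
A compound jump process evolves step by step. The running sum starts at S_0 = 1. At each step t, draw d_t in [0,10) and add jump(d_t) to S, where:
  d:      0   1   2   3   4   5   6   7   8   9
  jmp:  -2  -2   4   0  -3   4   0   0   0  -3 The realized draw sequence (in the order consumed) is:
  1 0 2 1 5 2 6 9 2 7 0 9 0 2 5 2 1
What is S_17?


t=0: S=1, d=1, jump=-2, S_1=-1
t=1: S=-1, d=0, jump=-2, S_2=-3
t=2: S=-3, d=2, jump=4, S_3=1
t=3: S=1, d=1, jump=-2, S_4=-1
t=4: S=-1, d=5, jump=4, S_5=3
t=5: S=3, d=2, jump=4, S_6=7
t=6: S=7, d=6, jump=0, S_7=7
t=7: S=7, d=9, jump=-3, S_8=4
t=8: S=4, d=2, jump=4, S_9=8
t=9: S=8, d=7, jump=0, S_10=8
t=10: S=8, d=0, jump=-2, S_11=6
t=11: S=6, d=9, jump=-3, S_12=3
t=12: S=3, d=0, jump=-2, S_13=1
t=13: S=1, d=2, jump=4, S_14=5
t=14: S=5, d=5, jump=4, S_15=9
t=15: S=9, d=2, jump=4, S_16=13
t=16: S=13, d=1, jump=-2, S_17=11

11


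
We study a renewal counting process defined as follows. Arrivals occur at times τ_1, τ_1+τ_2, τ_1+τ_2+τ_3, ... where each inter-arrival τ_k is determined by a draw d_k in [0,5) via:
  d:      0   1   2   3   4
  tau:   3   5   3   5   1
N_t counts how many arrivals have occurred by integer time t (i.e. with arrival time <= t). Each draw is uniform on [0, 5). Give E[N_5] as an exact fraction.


3931/3125

Inter-arrival values over d=0..4: [3, 5, 3, 5, 1]
Each d has probability 1/5, so the pmf of τ is: f(1) = 1/5, f(3) = 2/5, f(5) = 2/5
Renewal equation for m(n) = E[N_n]: condition on τ_1 = k (if k <= n, one arrival plus a fresh copy on the remaining n−k steps): m(n) = F(n) + Σ_{k<=n} f(k)·m(n−k), where F(n) = P(τ <= n) and m(0) = 0
m(1) = F(1) = 1/5
m(2) = F(2) + f(1)·m(1) = 1/5 + 1/5·1/5 = 6/25
m(3) = F(3) + f(1)·m(2) = 3/5 + 1/5·6/25 = 81/125
m(4) = F(4) + f(1)·m(3) + f(3)·m(1) = 3/5 + 1/5·81/125 + 2/5·1/5 = 506/625
m(5) = F(5) + f(1)·m(4) + f(3)·m(2) = 1 + 1/5·506/625 + 2/5·6/25 = 3931/3125
E[N_5] = m(5) = 3931/3125


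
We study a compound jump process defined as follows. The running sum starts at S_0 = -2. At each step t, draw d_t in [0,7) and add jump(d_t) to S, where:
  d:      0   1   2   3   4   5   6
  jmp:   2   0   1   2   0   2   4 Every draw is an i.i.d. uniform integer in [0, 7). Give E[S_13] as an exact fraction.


Outcome values over d=0..6: [2, 0, 1, 2, 0, 2, 4]
Σy = 11, Σy² = 29, M = 7
μ = 11/7 = 11/7,  σ² = 29/7 − (11/7)² = 82/49
E[S_13] = -2 + 13·(11/7) = 129/7

129/7


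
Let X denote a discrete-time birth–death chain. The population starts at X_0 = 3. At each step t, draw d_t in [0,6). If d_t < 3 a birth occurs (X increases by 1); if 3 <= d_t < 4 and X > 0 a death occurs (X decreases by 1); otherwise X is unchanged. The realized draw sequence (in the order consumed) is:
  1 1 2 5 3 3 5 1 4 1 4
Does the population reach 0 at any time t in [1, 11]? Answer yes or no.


no

t=0: X=3, d=1 → birth, X_1=4
t=1: X=4, d=1 → birth, X_2=5
t=2: X=5, d=2 → birth, X_3=6
t=3: X=6, d=5 → hold, X_4=6
t=4: X=6, d=3 → death, X_5=5
t=5: X=5, d=3 → death, X_6=4
t=6: X=4, d=5 → hold, X_7=4
t=7: X=4, d=1 → birth, X_8=5
t=8: X=5, d=4 → hold, X_9=5
t=9: X=5, d=1 → birth, X_10=6
t=10: X=6, d=4 → hold, X_11=6


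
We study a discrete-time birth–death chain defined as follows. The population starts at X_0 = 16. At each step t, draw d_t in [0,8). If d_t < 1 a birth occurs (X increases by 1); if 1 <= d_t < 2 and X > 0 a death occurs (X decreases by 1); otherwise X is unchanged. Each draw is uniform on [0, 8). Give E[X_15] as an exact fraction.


X can drop by at most 1 per step and X_0 = 16 > T = 15, so X_t >= 16 − t >= 1 > 0 for every t <= 15: the floor at 0 (the 'and X > 0' condition) never binds. Hence X_15 = X_0 + Σ_{t<15} Y_t with i.i.d. increments Y_t = y(d_t) ∈ {+1, −1, 0}.
Outcome values over d=0..7: [1, -1, 0, 0, 0, 0, 0, 0]
Σy = 0, Σy² = 2, M = 8
μ = 0/8 = 0,  σ² = 2/8 − (0)² = 1/4
E[X_15] = 16 + 15·(0) = 16

16


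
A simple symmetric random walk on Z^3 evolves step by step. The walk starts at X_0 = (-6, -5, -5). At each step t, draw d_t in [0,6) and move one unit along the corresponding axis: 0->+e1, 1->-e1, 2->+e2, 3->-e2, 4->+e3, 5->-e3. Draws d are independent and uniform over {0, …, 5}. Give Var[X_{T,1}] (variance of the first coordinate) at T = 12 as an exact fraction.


4

Outcome values over d=0..5: [1, -1, 0, 0, 0, 0]
Σy = 0, Σy² = 2, M = 6
μ = 0/6 = 0,  σ² = 2/6 − (0)² = 1/3
Independent increments: Var[X_12] = 12·σ² = 12·(1/3) = 4


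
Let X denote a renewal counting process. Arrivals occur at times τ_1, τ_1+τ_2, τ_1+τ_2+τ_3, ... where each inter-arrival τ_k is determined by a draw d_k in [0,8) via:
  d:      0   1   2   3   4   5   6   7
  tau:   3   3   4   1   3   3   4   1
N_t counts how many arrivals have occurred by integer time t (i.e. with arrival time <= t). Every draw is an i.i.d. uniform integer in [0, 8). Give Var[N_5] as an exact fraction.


511239/1048576

Inter-arrival values over d=0..7: [3, 3, 4, 1, 3, 3, 4, 1]
Each d has probability 1/8, so the pmf of τ is: f(1) = 1/4, f(3) = 1/2, f(4) = 1/4
Let p_n(j) = P(N_n = j), with p_0 = [1]. Condition on τ_1: p_n(0) = P(τ > n), and for j >= 1, p_n(j) = Σ_{k<=n} f(k)·p_{n−k}(j−1)
p_1 = [3/4, 1/4]  (j = 0..1)
p_2 = [3/4, 3/16, 1/16]  (j = 0..2)
p_3 = [1/4, 11/16, 3/64, 1/64]  (j = 0..3)
p_4 = [0, 11/16, 19/64, 3/256, 1/256]  (j = 0..4)
p_5 = [0, 9/16, 21/64, 27/256, 3/1024, 1/1024]  (j = 0..5)
E[N_5] = Σ j·p_5(j) = 1589/1024;  E[N_5²] = Σ j²·p_5(j) = 2965/1024
Var[N_5] = 2965/1024 − (1589/1024)² = 511239/1048576


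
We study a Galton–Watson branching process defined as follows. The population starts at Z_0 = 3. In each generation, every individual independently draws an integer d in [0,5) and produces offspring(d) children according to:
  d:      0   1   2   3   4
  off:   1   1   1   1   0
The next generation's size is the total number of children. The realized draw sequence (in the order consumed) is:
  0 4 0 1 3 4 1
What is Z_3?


gen 0: Z_0=3, draws=[0, 4, 0], offspring=[1, 0, 1], Z_1=2
gen 1: Z_1=2, draws=[1, 3], offspring=[1, 1], Z_2=2
gen 2: Z_2=2, draws=[4, 1], offspring=[0, 1], Z_3=1

1


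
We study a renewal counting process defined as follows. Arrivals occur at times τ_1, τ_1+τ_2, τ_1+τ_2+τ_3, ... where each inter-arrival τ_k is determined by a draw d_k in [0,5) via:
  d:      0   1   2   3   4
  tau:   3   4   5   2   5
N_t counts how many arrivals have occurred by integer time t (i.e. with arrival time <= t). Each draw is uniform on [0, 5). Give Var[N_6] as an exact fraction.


Inter-arrival values over d=0..4: [3, 4, 5, 2, 5]
Each d has probability 1/5, so the pmf of τ is: f(2) = 1/5, f(3) = 1/5, f(4) = 1/5, f(5) = 2/5
Let p_n(j) = P(N_n = j), with p_0 = [1]. Condition on τ_1: p_n(0) = P(τ > n), and for j >= 1, p_n(j) = Σ_{k<=n} f(k)·p_{n−k}(j−1)
p_1 = [1]  (j = 0)
p_2 = [4/5, 1/5]  (j = 0..1)
p_3 = [3/5, 2/5]  (j = 0..1)
p_4 = [2/5, 14/25, 1/25]  (j = 0..2)
p_5 = [0, 22/25, 3/25]  (j = 0..2)
p_6 = [0, 19/25, 29/125, 1/125]  (j = 0..3)
E[N_6] = Σ j·p_6(j) = 156/125;  E[N_6²] = Σ j²·p_6(j) = 44/25
Var[N_6] = 44/25 − (156/125)² = 3164/15625

3164/15625


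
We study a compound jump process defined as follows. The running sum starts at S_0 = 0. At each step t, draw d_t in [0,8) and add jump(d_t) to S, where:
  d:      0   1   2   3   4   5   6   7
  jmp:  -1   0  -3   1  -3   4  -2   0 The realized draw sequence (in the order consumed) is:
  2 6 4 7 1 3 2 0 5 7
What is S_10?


-7

t=0: S=0, d=2, jump=-3, S_1=-3
t=1: S=-3, d=6, jump=-2, S_2=-5
t=2: S=-5, d=4, jump=-3, S_3=-8
t=3: S=-8, d=7, jump=0, S_4=-8
t=4: S=-8, d=1, jump=0, S_5=-8
t=5: S=-8, d=3, jump=1, S_6=-7
t=6: S=-7, d=2, jump=-3, S_7=-10
t=7: S=-10, d=0, jump=-1, S_8=-11
t=8: S=-11, d=5, jump=4, S_9=-7
t=9: S=-7, d=7, jump=0, S_10=-7


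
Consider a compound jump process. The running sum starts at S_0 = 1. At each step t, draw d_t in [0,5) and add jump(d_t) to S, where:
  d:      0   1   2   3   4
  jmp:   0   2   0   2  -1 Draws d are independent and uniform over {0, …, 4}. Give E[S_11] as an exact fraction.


Outcome values over d=0..4: [0, 2, 0, 2, -1]
Σy = 3, Σy² = 9, M = 5
μ = 3/5 = 3/5,  σ² = 9/5 − (3/5)² = 36/25
E[S_11] = 1 + 11·(3/5) = 38/5

38/5


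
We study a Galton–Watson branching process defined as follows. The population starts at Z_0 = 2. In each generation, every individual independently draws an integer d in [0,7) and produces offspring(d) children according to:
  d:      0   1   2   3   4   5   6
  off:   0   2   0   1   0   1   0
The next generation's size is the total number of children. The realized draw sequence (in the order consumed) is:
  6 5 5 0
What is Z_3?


0

gen 0: Z_0=2, draws=[6, 5], offspring=[0, 1], Z_1=1
gen 1: Z_1=1, draws=[5], offspring=[1], Z_2=1
gen 2: Z_2=1, draws=[0], offspring=[0], Z_3=0


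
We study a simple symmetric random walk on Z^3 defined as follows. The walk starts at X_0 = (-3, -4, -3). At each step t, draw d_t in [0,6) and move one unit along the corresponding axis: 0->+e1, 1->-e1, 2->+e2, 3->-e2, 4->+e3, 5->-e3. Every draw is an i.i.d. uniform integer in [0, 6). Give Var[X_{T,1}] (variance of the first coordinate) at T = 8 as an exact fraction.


Outcome values over d=0..5: [1, -1, 0, 0, 0, 0]
Σy = 0, Σy² = 2, M = 6
μ = 0/6 = 0,  σ² = 2/6 − (0)² = 1/3
Independent increments: Var[X_8] = 8·σ² = 8·(1/3) = 8/3

8/3


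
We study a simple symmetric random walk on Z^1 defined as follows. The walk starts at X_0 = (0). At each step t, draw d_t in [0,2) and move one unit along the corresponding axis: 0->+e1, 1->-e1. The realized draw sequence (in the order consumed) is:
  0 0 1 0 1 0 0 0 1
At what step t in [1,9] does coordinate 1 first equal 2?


t=0: X=(0), d=0 → +e1, X_1=(1)
t=1: X=(1), d=0 → +e1, X_2=(2)
t=2: X=(2), d=1 → -e1, X_3=(1)
t=3: X=(1), d=0 → +e1, X_4=(2)
t=4: X=(2), d=1 → -e1, X_5=(1)
t=5: X=(1), d=0 → +e1, X_6=(2)
t=6: X=(2), d=0 → +e1, X_7=(3)
t=7: X=(3), d=0 → +e1, X_8=(4)
t=8: X=(4), d=1 → -e1, X_9=(3)

2


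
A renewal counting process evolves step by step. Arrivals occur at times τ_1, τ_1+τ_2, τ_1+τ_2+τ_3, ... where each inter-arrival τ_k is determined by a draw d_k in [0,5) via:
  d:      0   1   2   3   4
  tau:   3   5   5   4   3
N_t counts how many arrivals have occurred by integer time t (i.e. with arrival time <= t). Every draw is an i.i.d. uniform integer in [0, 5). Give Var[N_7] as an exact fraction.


Inter-arrival values over d=0..4: [3, 5, 5, 4, 3]
Each d has probability 1/5, so the pmf of τ is: f(3) = 2/5, f(4) = 1/5, f(5) = 2/5
Let p_n(j) = P(N_n = j), with p_0 = [1]. Condition on τ_1: p_n(0) = P(τ > n), and for j >= 1, p_n(j) = Σ_{k<=n} f(k)·p_{n−k}(j−1)
p_1 = [1]  (j = 0)
p_2 = [1]  (j = 0)
p_3 = [3/5, 2/5]  (j = 0..1)
p_4 = [2/5, 3/5]  (j = 0..1)
p_5 = [0, 1]  (j = 0..1)
p_6 = [0, 21/25, 4/25]  (j = 0..2)
p_7 = [0, 17/25, 8/25]  (j = 0..2)
E[N_7] = Σ j·p_7(j) = 33/25;  E[N_7²] = Σ j²·p_7(j) = 49/25
Var[N_7] = 49/25 − (33/25)² = 136/625

136/625


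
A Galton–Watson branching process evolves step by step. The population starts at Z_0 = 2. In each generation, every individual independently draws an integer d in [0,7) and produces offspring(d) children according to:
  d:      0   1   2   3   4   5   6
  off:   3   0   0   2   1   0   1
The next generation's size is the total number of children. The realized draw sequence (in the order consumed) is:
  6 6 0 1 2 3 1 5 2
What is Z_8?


0

gen 0: Z_0=2, draws=[6, 6], offspring=[1, 1], Z_1=2
gen 1: Z_1=2, draws=[0, 1], offspring=[3, 0], Z_2=3
gen 2: Z_2=3, draws=[2, 3, 1], offspring=[0, 2, 0], Z_3=2
gen 3: Z_3=2, draws=[5, 2], offspring=[0, 0], Z_4=0
gen 4: Z_4=0, draws=[], offspring=[], Z_5=0
gen 5: Z_5=0, draws=[], offspring=[], Z_6=0
gen 6: Z_6=0, draws=[], offspring=[], Z_7=0
gen 7: Z_7=0, draws=[], offspring=[], Z_8=0


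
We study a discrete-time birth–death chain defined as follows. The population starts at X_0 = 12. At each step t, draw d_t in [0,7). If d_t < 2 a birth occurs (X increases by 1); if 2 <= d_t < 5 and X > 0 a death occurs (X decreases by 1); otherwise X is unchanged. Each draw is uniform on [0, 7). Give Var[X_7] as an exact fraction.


34/7

X can drop by at most 1 per step and X_0 = 12 > T = 7, so X_t >= 12 − t >= 5 > 0 for every t <= 7: the floor at 0 (the 'and X > 0' condition) never binds. Hence X_7 = X_0 + Σ_{t<7} Y_t with i.i.d. increments Y_t = y(d_t) ∈ {+1, −1, 0}.
Outcome values over d=0..6: [1, 1, -1, -1, -1, 0, 0]
Σy = -1, Σy² = 5, M = 7
μ = -1/7 = -1/7,  σ² = 5/7 − (-1/7)² = 34/49
Independent increments: Var[X_7] = 7·σ² = 7·(34/49) = 34/7


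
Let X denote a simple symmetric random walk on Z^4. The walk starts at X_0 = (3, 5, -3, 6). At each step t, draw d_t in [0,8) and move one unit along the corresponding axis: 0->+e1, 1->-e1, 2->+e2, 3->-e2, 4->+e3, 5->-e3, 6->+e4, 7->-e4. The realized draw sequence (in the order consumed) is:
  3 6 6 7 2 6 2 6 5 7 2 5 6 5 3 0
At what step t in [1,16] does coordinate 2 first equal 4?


1

t=0: X=(3, 5, -3, 6), d=3 → -e2, X_1=(3, 4, -3, 6)
t=1: X=(3, 4, -3, 6), d=6 → +e4, X_2=(3, 4, -3, 7)
t=2: X=(3, 4, -3, 7), d=6 → +e4, X_3=(3, 4, -3, 8)
t=3: X=(3, 4, -3, 8), d=7 → -e4, X_4=(3, 4, -3, 7)
t=4: X=(3, 4, -3, 7), d=2 → +e2, X_5=(3, 5, -3, 7)
t=5: X=(3, 5, -3, 7), d=6 → +e4, X_6=(3, 5, -3, 8)
t=6: X=(3, 5, -3, 8), d=2 → +e2, X_7=(3, 6, -3, 8)
t=7: X=(3, 6, -3, 8), d=6 → +e4, X_8=(3, 6, -3, 9)
t=8: X=(3, 6, -3, 9), d=5 → -e3, X_9=(3, 6, -4, 9)
t=9: X=(3, 6, -4, 9), d=7 → -e4, X_10=(3, 6, -4, 8)
t=10: X=(3, 6, -4, 8), d=2 → +e2, X_11=(3, 7, -4, 8)
t=11: X=(3, 7, -4, 8), d=5 → -e3, X_12=(3, 7, -5, 8)
t=12: X=(3, 7, -5, 8), d=6 → +e4, X_13=(3, 7, -5, 9)
t=13: X=(3, 7, -5, 9), d=5 → -e3, X_14=(3, 7, -6, 9)
t=14: X=(3, 7, -6, 9), d=3 → -e2, X_15=(3, 6, -6, 9)
t=15: X=(3, 6, -6, 9), d=0 → +e1, X_16=(4, 6, -6, 9)


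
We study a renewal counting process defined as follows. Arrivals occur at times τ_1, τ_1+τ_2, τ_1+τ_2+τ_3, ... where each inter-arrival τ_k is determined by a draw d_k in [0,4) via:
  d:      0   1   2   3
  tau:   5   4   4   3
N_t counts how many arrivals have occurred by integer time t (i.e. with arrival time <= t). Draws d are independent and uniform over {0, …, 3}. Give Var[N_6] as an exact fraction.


Inter-arrival values over d=0..3: [5, 4, 4, 3]
Each d has probability 1/4, so the pmf of τ is: f(3) = 1/4, f(4) = 1/2, f(5) = 1/4
Let p_n(j) = P(N_n = j), with p_0 = [1]. Condition on τ_1: p_n(0) = P(τ > n), and for j >= 1, p_n(j) = Σ_{k<=n} f(k)·p_{n−k}(j−1)
p_1 = [1]  (j = 0)
p_2 = [1]  (j = 0)
p_3 = [3/4, 1/4]  (j = 0..1)
p_4 = [1/4, 3/4]  (j = 0..1)
p_5 = [0, 1]  (j = 0..1)
p_6 = [0, 15/16, 1/16]  (j = 0..2)
E[N_6] = Σ j·p_6(j) = 17/16;  E[N_6²] = Σ j²·p_6(j) = 19/16
Var[N_6] = 19/16 − (17/16)² = 15/256

15/256


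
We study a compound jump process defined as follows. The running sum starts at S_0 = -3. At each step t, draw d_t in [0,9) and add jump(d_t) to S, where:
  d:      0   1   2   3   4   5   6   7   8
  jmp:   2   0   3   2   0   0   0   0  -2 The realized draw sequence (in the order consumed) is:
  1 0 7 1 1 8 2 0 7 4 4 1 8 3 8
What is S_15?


t=0: S=-3, d=1, jump=0, S_1=-3
t=1: S=-3, d=0, jump=2, S_2=-1
t=2: S=-1, d=7, jump=0, S_3=-1
t=3: S=-1, d=1, jump=0, S_4=-1
t=4: S=-1, d=1, jump=0, S_5=-1
t=5: S=-1, d=8, jump=-2, S_6=-3
t=6: S=-3, d=2, jump=3, S_7=0
t=7: S=0, d=0, jump=2, S_8=2
t=8: S=2, d=7, jump=0, S_9=2
t=9: S=2, d=4, jump=0, S_10=2
t=10: S=2, d=4, jump=0, S_11=2
t=11: S=2, d=1, jump=0, S_12=2
t=12: S=2, d=8, jump=-2, S_13=0
t=13: S=0, d=3, jump=2, S_14=2
t=14: S=2, d=8, jump=-2, S_15=0

0


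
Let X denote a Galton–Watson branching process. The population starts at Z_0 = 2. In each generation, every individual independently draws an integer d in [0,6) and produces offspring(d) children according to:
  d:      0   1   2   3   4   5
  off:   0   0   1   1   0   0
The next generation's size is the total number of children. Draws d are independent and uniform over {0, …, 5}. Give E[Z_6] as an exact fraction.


2/729

Outcome values over d=0..5: [0, 0, 1, 1, 0, 0]
Σy = 2, Σy² = 2, M = 6
μ = 2/6 = 1/3,  σ² = 2/6 − (1/3)² = 2/9
E[Z_0] = 2
E[Z_1] = 1/3·E[Z_0] = 2/3
E[Z_2] = 1/3·E[Z_1] = 2/9
E[Z_3] = 1/3·E[Z_2] = 2/27
E[Z_4] = 1/3·E[Z_3] = 2/81
E[Z_5] = 1/3·E[Z_4] = 2/243
E[Z_6] = 1/3·E[Z_5] = 2/729


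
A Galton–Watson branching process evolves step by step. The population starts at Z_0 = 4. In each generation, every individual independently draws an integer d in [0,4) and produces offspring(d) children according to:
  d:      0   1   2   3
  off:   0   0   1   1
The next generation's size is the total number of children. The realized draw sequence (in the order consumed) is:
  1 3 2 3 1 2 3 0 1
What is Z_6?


gen 0: Z_0=4, draws=[1, 3, 2, 3], offspring=[0, 1, 1, 1], Z_1=3
gen 1: Z_1=3, draws=[1, 2, 3], offspring=[0, 1, 1], Z_2=2
gen 2: Z_2=2, draws=[0, 1], offspring=[0, 0], Z_3=0
gen 3: Z_3=0, draws=[], offspring=[], Z_4=0
gen 4: Z_4=0, draws=[], offspring=[], Z_5=0
gen 5: Z_5=0, draws=[], offspring=[], Z_6=0

0


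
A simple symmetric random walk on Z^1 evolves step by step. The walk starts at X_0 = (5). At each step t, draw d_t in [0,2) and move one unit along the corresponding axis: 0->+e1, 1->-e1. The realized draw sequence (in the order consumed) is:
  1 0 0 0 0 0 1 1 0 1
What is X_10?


(7)

t=0: X=(5), d=1 → -e1, X_1=(4)
t=1: X=(4), d=0 → +e1, X_2=(5)
t=2: X=(5), d=0 → +e1, X_3=(6)
t=3: X=(6), d=0 → +e1, X_4=(7)
t=4: X=(7), d=0 → +e1, X_5=(8)
t=5: X=(8), d=0 → +e1, X_6=(9)
t=6: X=(9), d=1 → -e1, X_7=(8)
t=7: X=(8), d=1 → -e1, X_8=(7)
t=8: X=(7), d=0 → +e1, X_9=(8)
t=9: X=(8), d=1 → -e1, X_10=(7)


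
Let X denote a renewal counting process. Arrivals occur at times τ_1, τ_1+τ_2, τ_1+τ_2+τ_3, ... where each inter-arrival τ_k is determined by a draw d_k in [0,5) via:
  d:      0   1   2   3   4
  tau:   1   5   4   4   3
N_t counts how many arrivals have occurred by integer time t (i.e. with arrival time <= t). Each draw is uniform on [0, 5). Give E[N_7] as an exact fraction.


Inter-arrival values over d=0..4: [1, 5, 4, 4, 3]
Each d has probability 1/5, so the pmf of τ is: f(1) = 1/5, f(3) = 1/5, f(4) = 2/5, f(5) = 1/5
Renewal equation for m(n) = E[N_n]: condition on τ_1 = k (if k <= n, one arrival plus a fresh copy on the remaining n−k steps): m(n) = F(n) + Σ_{k<=n} f(k)·m(n−k), where F(n) = P(τ <= n) and m(0) = 0
m(1) = F(1) = 1/5
m(2) = F(2) + f(1)·m(1) = 1/5 + 1/5·1/5 = 6/25
m(3) = F(3) + f(1)·m(2) = 2/5 + 1/5·6/25 = 56/125
m(4) = F(4) + f(1)·m(3) + f(3)·m(1) = 4/5 + 1/5·56/125 + 1/5·1/5 = 581/625
m(5) = F(5) + f(1)·m(4) + f(3)·m(2) + f(4)·m(1) = 1 + 1/5·581/625 + 1/5·6/25 + 2/5·1/5 = 4106/3125
m(6) = F(6) + f(1)·m(5) + f(3)·m(3) + f(4)·m(2) + f(5)·m(1) = 1 + 1/5·4106/3125 + 1/5·56/125 + 2/5·6/25 + 1/5·1/5 = 23256/15625
m(7) = F(7) + f(1)·m(6) + f(3)·m(4) + f(4)·m(3) + f(5)·m(2) = 1 + 1/5·23256/15625 + 1/5·581/625 + 2/5·56/125 + 1/5·6/25 = 133656/78125
E[N_7] = m(7) = 133656/78125

133656/78125


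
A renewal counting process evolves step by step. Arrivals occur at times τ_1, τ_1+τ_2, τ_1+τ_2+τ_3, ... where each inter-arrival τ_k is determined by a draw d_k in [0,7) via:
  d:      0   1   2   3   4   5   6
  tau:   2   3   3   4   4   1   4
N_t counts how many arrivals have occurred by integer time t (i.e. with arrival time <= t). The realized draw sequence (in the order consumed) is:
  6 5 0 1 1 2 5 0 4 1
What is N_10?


draw d_1=6: τ_1=4, arrival time A_1=4
draw d_2=5: τ_2=1, arrival time A_2=5
draw d_3=0: τ_3=2, arrival time A_3=7
draw d_4=1: τ_4=3, arrival time A_4=10
draw d_5=1: τ_5=3, arrival time A_5=13
draw d_6=2: τ_6=3, arrival time A_6=16
draw d_7=5: τ_7=1, arrival time A_7=17
draw d_8=0: τ_8=2, arrival time A_8=19
draw d_9=4: τ_9=4, arrival time A_9=23
draw d_10=1: τ_10=3, arrival time A_10=26
N_t over t=0..10: 0:0 1:0 2:0 3:0 4:1 5:2 6:2 7:3 8:3 9:3 10:4

4


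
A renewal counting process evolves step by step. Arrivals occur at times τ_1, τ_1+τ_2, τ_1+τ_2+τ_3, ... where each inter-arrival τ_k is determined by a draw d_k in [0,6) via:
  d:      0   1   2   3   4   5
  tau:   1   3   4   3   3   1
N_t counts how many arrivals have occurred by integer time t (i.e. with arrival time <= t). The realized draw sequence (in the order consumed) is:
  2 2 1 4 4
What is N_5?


1

draw d_1=2: τ_1=4, arrival time A_1=4
draw d_2=2: τ_2=4, arrival time A_2=8
draw d_3=1: τ_3=3, arrival time A_3=11
draw d_4=4: τ_4=3, arrival time A_4=14
draw d_5=4: τ_5=3, arrival time A_5=17
N_t over t=0..5: 0:0 1:0 2:0 3:0 4:1 5:1


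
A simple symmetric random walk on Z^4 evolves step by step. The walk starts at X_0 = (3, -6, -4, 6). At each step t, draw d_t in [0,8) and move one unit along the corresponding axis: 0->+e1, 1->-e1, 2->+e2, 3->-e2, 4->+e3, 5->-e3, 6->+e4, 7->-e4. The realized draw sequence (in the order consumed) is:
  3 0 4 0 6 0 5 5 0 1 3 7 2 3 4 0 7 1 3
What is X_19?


(6, -9, -4, 5)

t=0: X=(3, -6, -4, 6), d=3 → -e2, X_1=(3, -7, -4, 6)
t=1: X=(3, -7, -4, 6), d=0 → +e1, X_2=(4, -7, -4, 6)
t=2: X=(4, -7, -4, 6), d=4 → +e3, X_3=(4, -7, -3, 6)
t=3: X=(4, -7, -3, 6), d=0 → +e1, X_4=(5, -7, -3, 6)
t=4: X=(5, -7, -3, 6), d=6 → +e4, X_5=(5, -7, -3, 7)
t=5: X=(5, -7, -3, 7), d=0 → +e1, X_6=(6, -7, -3, 7)
t=6: X=(6, -7, -3, 7), d=5 → -e3, X_7=(6, -7, -4, 7)
t=7: X=(6, -7, -4, 7), d=5 → -e3, X_8=(6, -7, -5, 7)
t=8: X=(6, -7, -5, 7), d=0 → +e1, X_9=(7, -7, -5, 7)
t=9: X=(7, -7, -5, 7), d=1 → -e1, X_10=(6, -7, -5, 7)
t=10: X=(6, -7, -5, 7), d=3 → -e2, X_11=(6, -8, -5, 7)
t=11: X=(6, -8, -5, 7), d=7 → -e4, X_12=(6, -8, -5, 6)
t=12: X=(6, -8, -5, 6), d=2 → +e2, X_13=(6, -7, -5, 6)
t=13: X=(6, -7, -5, 6), d=3 → -e2, X_14=(6, -8, -5, 6)
t=14: X=(6, -8, -5, 6), d=4 → +e3, X_15=(6, -8, -4, 6)
t=15: X=(6, -8, -4, 6), d=0 → +e1, X_16=(7, -8, -4, 6)
t=16: X=(7, -8, -4, 6), d=7 → -e4, X_17=(7, -8, -4, 5)
t=17: X=(7, -8, -4, 5), d=1 → -e1, X_18=(6, -8, -4, 5)
t=18: X=(6, -8, -4, 5), d=3 → -e2, X_19=(6, -9, -4, 5)


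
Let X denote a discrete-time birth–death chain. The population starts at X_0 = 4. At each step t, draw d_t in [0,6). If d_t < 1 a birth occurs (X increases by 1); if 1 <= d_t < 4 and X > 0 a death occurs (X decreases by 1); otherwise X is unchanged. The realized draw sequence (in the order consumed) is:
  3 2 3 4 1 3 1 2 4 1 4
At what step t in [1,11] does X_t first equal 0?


5

t=0: X=4, d=3 → death, X_1=3
t=1: X=3, d=2 → death, X_2=2
t=2: X=2, d=3 → death, X_3=1
t=3: X=1, d=4 → hold, X_4=1
t=4: X=1, d=1 → death, X_5=0
t=5: X=0, d=3 → hold, X_6=0
t=6: X=0, d=1 → hold, X_7=0
t=7: X=0, d=2 → hold, X_8=0
t=8: X=0, d=4 → hold, X_9=0
t=9: X=0, d=1 → hold, X_10=0
t=10: X=0, d=4 → hold, X_11=0


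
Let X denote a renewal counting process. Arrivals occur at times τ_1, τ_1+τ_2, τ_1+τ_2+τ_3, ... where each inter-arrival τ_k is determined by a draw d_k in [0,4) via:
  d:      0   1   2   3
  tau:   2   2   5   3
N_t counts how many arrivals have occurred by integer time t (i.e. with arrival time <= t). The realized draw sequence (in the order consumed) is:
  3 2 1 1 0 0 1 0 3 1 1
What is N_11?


draw d_1=3: τ_1=3, arrival time A_1=3
draw d_2=2: τ_2=5, arrival time A_2=8
draw d_3=1: τ_3=2, arrival time A_3=10
draw d_4=1: τ_4=2, arrival time A_4=12
draw d_5=0: τ_5=2, arrival time A_5=14
draw d_6=0: τ_6=2, arrival time A_6=16
draw d_7=1: τ_7=2, arrival time A_7=18
draw d_8=0: τ_8=2, arrival time A_8=20
draw d_9=3: τ_9=3, arrival time A_9=23
draw d_10=1: τ_10=2, arrival time A_10=25
draw d_11=1: τ_11=2, arrival time A_11=27
N_t over t=0..11: 0:0 1:0 2:0 3:1 4:1 5:1 6:1 7:1 8:2 9:2 10:3 11:3

3


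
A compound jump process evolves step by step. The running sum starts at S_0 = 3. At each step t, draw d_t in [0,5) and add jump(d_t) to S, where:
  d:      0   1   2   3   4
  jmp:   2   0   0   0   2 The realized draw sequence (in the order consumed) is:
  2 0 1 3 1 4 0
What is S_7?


9

t=0: S=3, d=2, jump=0, S_1=3
t=1: S=3, d=0, jump=2, S_2=5
t=2: S=5, d=1, jump=0, S_3=5
t=3: S=5, d=3, jump=0, S_4=5
t=4: S=5, d=1, jump=0, S_5=5
t=5: S=5, d=4, jump=2, S_6=7
t=6: S=7, d=0, jump=2, S_7=9


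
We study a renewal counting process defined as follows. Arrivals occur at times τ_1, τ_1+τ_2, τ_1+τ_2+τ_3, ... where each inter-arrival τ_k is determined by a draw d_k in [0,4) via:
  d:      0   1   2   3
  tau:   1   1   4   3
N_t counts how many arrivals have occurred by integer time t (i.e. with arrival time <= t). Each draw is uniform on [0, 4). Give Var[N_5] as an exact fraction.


Inter-arrival values over d=0..3: [1, 1, 4, 3]
Each d has probability 1/4, so the pmf of τ is: f(1) = 1/2, f(3) = 1/4, f(4) = 1/4
Let p_n(j) = P(N_n = j), with p_0 = [1]. Condition on τ_1: p_n(0) = P(τ > n), and for j >= 1, p_n(j) = Σ_{k<=n} f(k)·p_{n−k}(j−1)
p_1 = [1/2, 1/2]  (j = 0..1)
p_2 = [1/2, 1/4, 1/4]  (j = 0..2)
p_3 = [1/4, 1/2, 1/8, 1/8]  (j = 0..3)
p_4 = [0, 1/2, 3/8, 1/16, 1/16]  (j = 0..4)
p_5 = [0, 1/4, 7/16, 1/4, 1/32, 1/32]  (j = 0..5)
E[N_5] = Σ j·p_5(j) = 69/32;  E[N_5²] = Σ j²·p_5(j) = 177/32
Var[N_5] = 177/32 − (69/32)² = 903/1024

903/1024


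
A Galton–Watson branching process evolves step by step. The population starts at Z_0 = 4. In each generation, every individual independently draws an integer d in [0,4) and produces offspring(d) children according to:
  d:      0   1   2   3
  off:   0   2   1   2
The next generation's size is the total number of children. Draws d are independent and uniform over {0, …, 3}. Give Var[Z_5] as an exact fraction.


Outcome values over d=0..3: [0, 2, 1, 2]
Σy = 5, Σy² = 9, M = 4
μ = 5/4 = 5/4,  σ² = 9/4 − (5/4)² = 11/16
V_0 = 0, E_0 = 4
V_1 = 11/16·E_0 + (5/4)²·V_0 = 11/4;  E_1 = 5
V_2 = 11/16·E_1 + (5/4)²·V_1 = 495/64;  E_2 = 25/4
V_3 = 11/16·E_2 + (5/4)²·V_2 = 16775/1024;  E_3 = 125/16
V_4 = 11/16·E_3 + (5/4)²·V_3 = 507375/16384;  E_4 = 625/64
V_5 = 11/16·E_4 + (5/4)²·V_4 = 14444375/262144;  E_5 = 3125/256

14444375/262144


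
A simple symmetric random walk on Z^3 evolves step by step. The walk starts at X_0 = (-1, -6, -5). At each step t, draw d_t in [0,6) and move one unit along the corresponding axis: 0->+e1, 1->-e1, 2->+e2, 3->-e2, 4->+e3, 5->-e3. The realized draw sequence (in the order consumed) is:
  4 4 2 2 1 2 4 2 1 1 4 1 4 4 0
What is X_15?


t=0: X=(-1, -6, -5), d=4 → +e3, X_1=(-1, -6, -4)
t=1: X=(-1, -6, -4), d=4 → +e3, X_2=(-1, -6, -3)
t=2: X=(-1, -6, -3), d=2 → +e2, X_3=(-1, -5, -3)
t=3: X=(-1, -5, -3), d=2 → +e2, X_4=(-1, -4, -3)
t=4: X=(-1, -4, -3), d=1 → -e1, X_5=(-2, -4, -3)
t=5: X=(-2, -4, -3), d=2 → +e2, X_6=(-2, -3, -3)
t=6: X=(-2, -3, -3), d=4 → +e3, X_7=(-2, -3, -2)
t=7: X=(-2, -3, -2), d=2 → +e2, X_8=(-2, -2, -2)
t=8: X=(-2, -2, -2), d=1 → -e1, X_9=(-3, -2, -2)
t=9: X=(-3, -2, -2), d=1 → -e1, X_10=(-4, -2, -2)
t=10: X=(-4, -2, -2), d=4 → +e3, X_11=(-4, -2, -1)
t=11: X=(-4, -2, -1), d=1 → -e1, X_12=(-5, -2, -1)
t=12: X=(-5, -2, -1), d=4 → +e3, X_13=(-5, -2, 0)
t=13: X=(-5, -2, 0), d=4 → +e3, X_14=(-5, -2, 1)
t=14: X=(-5, -2, 1), d=0 → +e1, X_15=(-4, -2, 1)

(-4, -2, 1)


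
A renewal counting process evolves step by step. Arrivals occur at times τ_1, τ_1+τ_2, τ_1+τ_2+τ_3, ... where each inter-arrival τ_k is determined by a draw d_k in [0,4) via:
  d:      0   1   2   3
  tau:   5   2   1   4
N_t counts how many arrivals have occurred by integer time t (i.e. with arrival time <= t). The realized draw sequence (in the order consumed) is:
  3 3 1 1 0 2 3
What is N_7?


1

draw d_1=3: τ_1=4, arrival time A_1=4
draw d_2=3: τ_2=4, arrival time A_2=8
draw d_3=1: τ_3=2, arrival time A_3=10
draw d_4=1: τ_4=2, arrival time A_4=12
draw d_5=0: τ_5=5, arrival time A_5=17
draw d_6=2: τ_6=1, arrival time A_6=18
draw d_7=3: τ_7=4, arrival time A_7=22
N_t over t=0..7: 0:0 1:0 2:0 3:0 4:1 5:1 6:1 7:1


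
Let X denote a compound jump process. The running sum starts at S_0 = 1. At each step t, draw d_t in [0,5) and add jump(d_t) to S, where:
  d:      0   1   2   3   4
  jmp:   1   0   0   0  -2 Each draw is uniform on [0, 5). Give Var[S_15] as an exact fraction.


Outcome values over d=0..4: [1, 0, 0, 0, -2]
Σy = -1, Σy² = 5, M = 5
μ = -1/5 = -1/5,  σ² = 5/5 − (-1/5)² = 24/25
Independent increments: Var[S_15] = 15·σ² = 15·(24/25) = 72/5

72/5


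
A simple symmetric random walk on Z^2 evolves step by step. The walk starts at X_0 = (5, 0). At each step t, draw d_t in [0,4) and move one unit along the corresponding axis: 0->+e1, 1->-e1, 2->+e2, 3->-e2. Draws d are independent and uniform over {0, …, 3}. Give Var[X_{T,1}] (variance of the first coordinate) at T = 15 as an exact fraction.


15/2

Outcome values over d=0..3: [1, -1, 0, 0]
Σy = 0, Σy² = 2, M = 4
μ = 0/4 = 0,  σ² = 2/4 − (0)² = 1/2
Independent increments: Var[X_15] = 15·σ² = 15·(1/2) = 15/2


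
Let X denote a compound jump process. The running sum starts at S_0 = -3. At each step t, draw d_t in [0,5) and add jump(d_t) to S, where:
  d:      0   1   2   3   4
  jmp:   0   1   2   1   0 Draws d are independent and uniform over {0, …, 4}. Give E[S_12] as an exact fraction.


Outcome values over d=0..4: [0, 1, 2, 1, 0]
Σy = 4, Σy² = 6, M = 5
μ = 4/5 = 4/5,  σ² = 6/5 − (4/5)² = 14/25
E[S_12] = -3 + 12·(4/5) = 33/5

33/5


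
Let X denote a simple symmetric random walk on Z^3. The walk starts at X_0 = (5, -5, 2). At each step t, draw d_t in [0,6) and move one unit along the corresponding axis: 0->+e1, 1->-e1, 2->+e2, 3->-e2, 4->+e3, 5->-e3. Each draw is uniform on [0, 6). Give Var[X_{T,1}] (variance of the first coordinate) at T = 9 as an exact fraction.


3

Outcome values over d=0..5: [1, -1, 0, 0, 0, 0]
Σy = 0, Σy² = 2, M = 6
μ = 0/6 = 0,  σ² = 2/6 − (0)² = 1/3
Independent increments: Var[X_9] = 9·σ² = 9·(1/3) = 3


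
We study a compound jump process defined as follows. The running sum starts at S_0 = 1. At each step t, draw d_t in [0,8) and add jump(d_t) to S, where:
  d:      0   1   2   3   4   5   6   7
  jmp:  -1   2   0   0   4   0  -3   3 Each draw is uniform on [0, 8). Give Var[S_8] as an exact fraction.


287/8

Outcome values over d=0..7: [-1, 2, 0, 0, 4, 0, -3, 3]
Σy = 5, Σy² = 39, M = 8
μ = 5/8 = 5/8,  σ² = 39/8 − (5/8)² = 287/64
Independent increments: Var[S_8] = 8·σ² = 8·(287/64) = 287/8


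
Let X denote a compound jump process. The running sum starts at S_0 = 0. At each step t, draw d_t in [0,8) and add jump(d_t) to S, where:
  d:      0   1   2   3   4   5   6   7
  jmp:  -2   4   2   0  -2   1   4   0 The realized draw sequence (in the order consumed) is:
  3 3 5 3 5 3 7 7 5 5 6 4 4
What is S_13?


t=0: S=0, d=3, jump=0, S_1=0
t=1: S=0, d=3, jump=0, S_2=0
t=2: S=0, d=5, jump=1, S_3=1
t=3: S=1, d=3, jump=0, S_4=1
t=4: S=1, d=5, jump=1, S_5=2
t=5: S=2, d=3, jump=0, S_6=2
t=6: S=2, d=7, jump=0, S_7=2
t=7: S=2, d=7, jump=0, S_8=2
t=8: S=2, d=5, jump=1, S_9=3
t=9: S=3, d=5, jump=1, S_10=4
t=10: S=4, d=6, jump=4, S_11=8
t=11: S=8, d=4, jump=-2, S_12=6
t=12: S=6, d=4, jump=-2, S_13=4

4


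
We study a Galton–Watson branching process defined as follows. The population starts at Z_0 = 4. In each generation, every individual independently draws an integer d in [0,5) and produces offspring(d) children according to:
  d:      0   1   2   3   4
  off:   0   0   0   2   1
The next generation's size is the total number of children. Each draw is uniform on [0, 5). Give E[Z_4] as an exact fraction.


324/625

Outcome values over d=0..4: [0, 0, 0, 2, 1]
Σy = 3, Σy² = 5, M = 5
μ = 3/5 = 3/5,  σ² = 5/5 − (3/5)² = 16/25
E[Z_0] = 4
E[Z_1] = 3/5·E[Z_0] = 12/5
E[Z_2] = 3/5·E[Z_1] = 36/25
E[Z_3] = 3/5·E[Z_2] = 108/125
E[Z_4] = 3/5·E[Z_3] = 324/625


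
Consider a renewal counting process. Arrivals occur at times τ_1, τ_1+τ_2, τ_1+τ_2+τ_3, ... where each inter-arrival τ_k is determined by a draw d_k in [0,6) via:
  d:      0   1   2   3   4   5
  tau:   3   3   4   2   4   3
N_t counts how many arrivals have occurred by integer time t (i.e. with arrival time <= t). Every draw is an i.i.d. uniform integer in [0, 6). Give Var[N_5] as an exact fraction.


Inter-arrival values over d=0..5: [3, 3, 4, 2, 4, 3]
Each d has probability 1/6, so the pmf of τ is: f(2) = 1/6, f(3) = 1/2, f(4) = 1/3
Let p_n(j) = P(N_n = j), with p_0 = [1]. Condition on τ_1: p_n(0) = P(τ > n), and for j >= 1, p_n(j) = Σ_{k<=n} f(k)·p_{n−k}(j−1)
p_1 = [1]  (j = 0)
p_2 = [5/6, 1/6]  (j = 0..1)
p_3 = [1/3, 2/3]  (j = 0..1)
p_4 = [0, 35/36, 1/36]  (j = 0..2)
p_5 = [0, 29/36, 7/36]  (j = 0..2)
E[N_5] = Σ j·p_5(j) = 43/36;  E[N_5²] = Σ j²·p_5(j) = 19/12
Var[N_5] = 19/12 − (43/36)² = 203/1296

203/1296


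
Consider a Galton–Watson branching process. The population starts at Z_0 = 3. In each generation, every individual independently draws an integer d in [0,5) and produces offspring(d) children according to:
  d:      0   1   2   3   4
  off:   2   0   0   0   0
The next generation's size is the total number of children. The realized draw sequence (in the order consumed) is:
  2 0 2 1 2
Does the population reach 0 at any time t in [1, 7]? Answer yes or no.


yes

gen 0: Z_0=3, draws=[2, 0, 2], offspring=[0, 2, 0], Z_1=2
gen 1: Z_1=2, draws=[1, 2], offspring=[0, 0], Z_2=0
gen 2: Z_2=0, draws=[], offspring=[], Z_3=0
gen 3: Z_3=0, draws=[], offspring=[], Z_4=0
gen 4: Z_4=0, draws=[], offspring=[], Z_5=0
gen 5: Z_5=0, draws=[], offspring=[], Z_6=0
gen 6: Z_6=0, draws=[], offspring=[], Z_7=0


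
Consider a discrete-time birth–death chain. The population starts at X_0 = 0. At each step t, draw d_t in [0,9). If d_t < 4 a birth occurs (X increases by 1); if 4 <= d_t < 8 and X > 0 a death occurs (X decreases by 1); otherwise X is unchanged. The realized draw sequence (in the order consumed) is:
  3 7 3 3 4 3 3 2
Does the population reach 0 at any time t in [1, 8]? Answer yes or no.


t=0: X=0, d=3 → birth, X_1=1
t=1: X=1, d=7 → death, X_2=0
t=2: X=0, d=3 → birth, X_3=1
t=3: X=1, d=3 → birth, X_4=2
t=4: X=2, d=4 → death, X_5=1
t=5: X=1, d=3 → birth, X_6=2
t=6: X=2, d=3 → birth, X_7=3
t=7: X=3, d=2 → birth, X_8=4

yes


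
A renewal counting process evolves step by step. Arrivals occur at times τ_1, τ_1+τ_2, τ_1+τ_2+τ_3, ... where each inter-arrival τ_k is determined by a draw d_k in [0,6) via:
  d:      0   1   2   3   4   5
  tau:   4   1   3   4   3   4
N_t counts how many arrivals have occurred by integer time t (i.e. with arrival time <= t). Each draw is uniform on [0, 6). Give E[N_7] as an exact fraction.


Inter-arrival values over d=0..5: [4, 1, 3, 4, 3, 4]
Each d has probability 1/6, so the pmf of τ is: f(1) = 1/6, f(3) = 1/3, f(4) = 1/2
Renewal equation for m(n) = E[N_n]: condition on τ_1 = k (if k <= n, one arrival plus a fresh copy on the remaining n−k steps): m(n) = F(n) + Σ_{k<=n} f(k)·m(n−k), where F(n) = P(τ <= n) and m(0) = 0
m(1) = F(1) = 1/6
m(2) = F(2) + f(1)·m(1) = 1/6 + 1/6·1/6 = 7/36
m(3) = F(3) + f(1)·m(2) = 1/2 + 1/6·7/36 = 115/216
m(4) = F(4) + f(1)·m(3) + f(3)·m(1) = 1 + 1/6·115/216 + 1/3·1/6 = 1483/1296
m(5) = F(5) + f(1)·m(4) + f(3)·m(2) + f(4)·m(1) = 1 + 1/6·1483/1296 + 1/3·7/36 + 1/2·1/6 = 10411/7776
m(6) = F(6) + f(1)·m(5) + f(3)·m(3) + f(4)·m(2) = 1 + 1/6·10411/7776 + 1/3·115/216 + 1/2·7/36 = 69883/46656
m(7) = F(7) + f(1)·m(6) + f(3)·m(4) + f(4)·m(3) = 1 + 1/6·69883/46656 + 1/3·1483/1296 + 1/2·115/216 = 531115/279936
E[N_7] = m(7) = 531115/279936

531115/279936


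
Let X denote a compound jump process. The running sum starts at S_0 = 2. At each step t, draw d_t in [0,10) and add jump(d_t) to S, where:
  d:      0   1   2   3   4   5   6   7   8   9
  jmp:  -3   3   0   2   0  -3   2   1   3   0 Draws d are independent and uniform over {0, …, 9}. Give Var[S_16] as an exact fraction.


68

Outcome values over d=0..9: [-3, 3, 0, 2, 0, -3, 2, 1, 3, 0]
Σy = 5, Σy² = 45, M = 10
μ = 5/10 = 1/2,  σ² = 45/10 − (1/2)² = 17/4
Independent increments: Var[S_16] = 16·σ² = 16·(17/4) = 68


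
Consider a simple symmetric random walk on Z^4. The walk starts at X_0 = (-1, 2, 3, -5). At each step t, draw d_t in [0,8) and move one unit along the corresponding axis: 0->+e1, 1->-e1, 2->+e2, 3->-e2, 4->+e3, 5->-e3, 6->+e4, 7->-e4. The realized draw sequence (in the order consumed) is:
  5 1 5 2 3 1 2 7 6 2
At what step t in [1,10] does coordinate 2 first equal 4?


t=0: X=(-1, 2, 3, -5), d=5 → -e3, X_1=(-1, 2, 2, -5)
t=1: X=(-1, 2, 2, -5), d=1 → -e1, X_2=(-2, 2, 2, -5)
t=2: X=(-2, 2, 2, -5), d=5 → -e3, X_3=(-2, 2, 1, -5)
t=3: X=(-2, 2, 1, -5), d=2 → +e2, X_4=(-2, 3, 1, -5)
t=4: X=(-2, 3, 1, -5), d=3 → -e2, X_5=(-2, 2, 1, -5)
t=5: X=(-2, 2, 1, -5), d=1 → -e1, X_6=(-3, 2, 1, -5)
t=6: X=(-3, 2, 1, -5), d=2 → +e2, X_7=(-3, 3, 1, -5)
t=7: X=(-3, 3, 1, -5), d=7 → -e4, X_8=(-3, 3, 1, -6)
t=8: X=(-3, 3, 1, -6), d=6 → +e4, X_9=(-3, 3, 1, -5)
t=9: X=(-3, 3, 1, -5), d=2 → +e2, X_10=(-3, 4, 1, -5)

10


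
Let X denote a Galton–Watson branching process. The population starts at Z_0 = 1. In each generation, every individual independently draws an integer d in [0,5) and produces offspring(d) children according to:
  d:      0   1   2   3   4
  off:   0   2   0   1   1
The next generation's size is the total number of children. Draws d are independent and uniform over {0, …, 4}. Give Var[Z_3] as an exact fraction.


Outcome values over d=0..4: [0, 2, 0, 1, 1]
Σy = 4, Σy² = 6, M = 5
μ = 4/5 = 4/5,  σ² = 6/5 − (4/5)² = 14/25
V_0 = 0, E_0 = 1
V_1 = 14/25·E_0 + (4/5)²·V_0 = 14/25;  E_1 = 4/5
V_2 = 14/25·E_1 + (4/5)²·V_1 = 504/625;  E_2 = 16/25
V_3 = 14/25·E_2 + (4/5)²·V_2 = 13664/15625;  E_3 = 64/125

13664/15625


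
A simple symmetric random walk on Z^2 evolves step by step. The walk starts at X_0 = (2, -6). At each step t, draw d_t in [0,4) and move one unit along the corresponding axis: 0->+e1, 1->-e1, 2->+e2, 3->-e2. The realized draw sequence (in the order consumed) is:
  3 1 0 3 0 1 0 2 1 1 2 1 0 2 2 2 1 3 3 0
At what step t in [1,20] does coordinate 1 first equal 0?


12

t=0: X=(2, -6), d=3 → -e2, X_1=(2, -7)
t=1: X=(2, -7), d=1 → -e1, X_2=(1, -7)
t=2: X=(1, -7), d=0 → +e1, X_3=(2, -7)
t=3: X=(2, -7), d=3 → -e2, X_4=(2, -8)
t=4: X=(2, -8), d=0 → +e1, X_5=(3, -8)
t=5: X=(3, -8), d=1 → -e1, X_6=(2, -8)
t=6: X=(2, -8), d=0 → +e1, X_7=(3, -8)
t=7: X=(3, -8), d=2 → +e2, X_8=(3, -7)
t=8: X=(3, -7), d=1 → -e1, X_9=(2, -7)
t=9: X=(2, -7), d=1 → -e1, X_10=(1, -7)
t=10: X=(1, -7), d=2 → +e2, X_11=(1, -6)
t=11: X=(1, -6), d=1 → -e1, X_12=(0, -6)
t=12: X=(0, -6), d=0 → +e1, X_13=(1, -6)
t=13: X=(1, -6), d=2 → +e2, X_14=(1, -5)
t=14: X=(1, -5), d=2 → +e2, X_15=(1, -4)
t=15: X=(1, -4), d=2 → +e2, X_16=(1, -3)
t=16: X=(1, -3), d=1 → -e1, X_17=(0, -3)
t=17: X=(0, -3), d=3 → -e2, X_18=(0, -4)
t=18: X=(0, -4), d=3 → -e2, X_19=(0, -5)
t=19: X=(0, -5), d=0 → +e1, X_20=(1, -5)
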